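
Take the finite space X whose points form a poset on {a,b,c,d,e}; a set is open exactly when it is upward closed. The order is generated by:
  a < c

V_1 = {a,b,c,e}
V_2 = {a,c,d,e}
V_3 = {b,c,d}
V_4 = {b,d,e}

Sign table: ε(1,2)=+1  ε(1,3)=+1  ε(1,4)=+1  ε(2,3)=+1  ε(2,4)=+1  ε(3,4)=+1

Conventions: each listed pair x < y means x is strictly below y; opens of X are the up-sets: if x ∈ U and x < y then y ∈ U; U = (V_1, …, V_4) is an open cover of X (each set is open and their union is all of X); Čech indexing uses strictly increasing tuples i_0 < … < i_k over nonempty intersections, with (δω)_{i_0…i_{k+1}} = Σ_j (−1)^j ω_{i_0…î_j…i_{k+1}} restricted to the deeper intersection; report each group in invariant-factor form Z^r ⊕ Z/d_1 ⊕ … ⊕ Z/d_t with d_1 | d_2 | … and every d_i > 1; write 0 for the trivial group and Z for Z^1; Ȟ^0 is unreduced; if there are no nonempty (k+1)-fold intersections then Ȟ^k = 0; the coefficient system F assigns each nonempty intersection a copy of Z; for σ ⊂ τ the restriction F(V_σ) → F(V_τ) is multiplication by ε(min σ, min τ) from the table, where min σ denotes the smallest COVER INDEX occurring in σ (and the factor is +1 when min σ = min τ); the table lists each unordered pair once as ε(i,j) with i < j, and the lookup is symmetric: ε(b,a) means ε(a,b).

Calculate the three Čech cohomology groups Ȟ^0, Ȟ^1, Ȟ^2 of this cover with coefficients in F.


nonempty overlaps:
  V12={a,c,e} V13={b,c} V14={b,e} V23={c,d} V24={d,e} V34={b,d}
  V123={c} V124={e} V134={b} V234={d}
C dims 4,6,4; δ0: rk 3, SNF 1^3; δ1: rk 3, SNF 1^3
degree 0: 4−3−0 = 1 → Ȟ^0 ≅ Z
degree 1: 6−3−3 = 0 → Ȟ^1 ≅ 0
degree 2: 4−0−3 = 1 → Ȟ^2 ≅ Z

Ȟ^0 = Z, Ȟ^1 = 0 and Ȟ^2 = Z


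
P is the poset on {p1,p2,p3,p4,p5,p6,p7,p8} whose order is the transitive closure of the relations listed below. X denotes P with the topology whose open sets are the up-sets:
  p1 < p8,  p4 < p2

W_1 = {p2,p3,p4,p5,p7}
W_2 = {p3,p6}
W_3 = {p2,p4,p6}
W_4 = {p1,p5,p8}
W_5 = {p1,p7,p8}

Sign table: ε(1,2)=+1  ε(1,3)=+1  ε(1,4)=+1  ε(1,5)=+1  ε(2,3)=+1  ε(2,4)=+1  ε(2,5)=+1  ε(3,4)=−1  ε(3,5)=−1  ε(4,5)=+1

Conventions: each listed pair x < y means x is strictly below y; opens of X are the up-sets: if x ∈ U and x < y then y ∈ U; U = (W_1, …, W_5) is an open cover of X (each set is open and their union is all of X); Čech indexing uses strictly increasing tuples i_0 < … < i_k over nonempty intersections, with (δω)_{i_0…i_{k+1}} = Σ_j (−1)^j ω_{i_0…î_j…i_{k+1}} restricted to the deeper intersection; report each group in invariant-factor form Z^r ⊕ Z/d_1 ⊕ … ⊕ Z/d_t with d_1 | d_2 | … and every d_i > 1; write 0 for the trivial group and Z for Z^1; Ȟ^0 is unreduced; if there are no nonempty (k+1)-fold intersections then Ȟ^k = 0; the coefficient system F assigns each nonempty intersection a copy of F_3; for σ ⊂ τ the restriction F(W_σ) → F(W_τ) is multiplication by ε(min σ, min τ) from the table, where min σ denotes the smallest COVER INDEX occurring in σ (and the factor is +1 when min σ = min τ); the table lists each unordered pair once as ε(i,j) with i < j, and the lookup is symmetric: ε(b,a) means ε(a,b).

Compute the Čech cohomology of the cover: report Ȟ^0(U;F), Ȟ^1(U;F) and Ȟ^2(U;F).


Ȟ^0 = Z/3,  Ȟ^1 = Z/3 ⊕ Z/3,  Ȟ^2 = 0

nonempty intersections:
  W12={p3} W13={p2,p4} W14={p5} W15={p7} W23={p6} W45={p1,p8}
C dims 5,6; δ0: rk_F3 4
Ȟ^0: (5−4)−0=1 ⇒ Z/3
Ȟ^1: (6−0)−4=2 ⇒ Z/3 ⊕ Z/3
Ȟ^2: (0−0)−0=0 ⇒ 0


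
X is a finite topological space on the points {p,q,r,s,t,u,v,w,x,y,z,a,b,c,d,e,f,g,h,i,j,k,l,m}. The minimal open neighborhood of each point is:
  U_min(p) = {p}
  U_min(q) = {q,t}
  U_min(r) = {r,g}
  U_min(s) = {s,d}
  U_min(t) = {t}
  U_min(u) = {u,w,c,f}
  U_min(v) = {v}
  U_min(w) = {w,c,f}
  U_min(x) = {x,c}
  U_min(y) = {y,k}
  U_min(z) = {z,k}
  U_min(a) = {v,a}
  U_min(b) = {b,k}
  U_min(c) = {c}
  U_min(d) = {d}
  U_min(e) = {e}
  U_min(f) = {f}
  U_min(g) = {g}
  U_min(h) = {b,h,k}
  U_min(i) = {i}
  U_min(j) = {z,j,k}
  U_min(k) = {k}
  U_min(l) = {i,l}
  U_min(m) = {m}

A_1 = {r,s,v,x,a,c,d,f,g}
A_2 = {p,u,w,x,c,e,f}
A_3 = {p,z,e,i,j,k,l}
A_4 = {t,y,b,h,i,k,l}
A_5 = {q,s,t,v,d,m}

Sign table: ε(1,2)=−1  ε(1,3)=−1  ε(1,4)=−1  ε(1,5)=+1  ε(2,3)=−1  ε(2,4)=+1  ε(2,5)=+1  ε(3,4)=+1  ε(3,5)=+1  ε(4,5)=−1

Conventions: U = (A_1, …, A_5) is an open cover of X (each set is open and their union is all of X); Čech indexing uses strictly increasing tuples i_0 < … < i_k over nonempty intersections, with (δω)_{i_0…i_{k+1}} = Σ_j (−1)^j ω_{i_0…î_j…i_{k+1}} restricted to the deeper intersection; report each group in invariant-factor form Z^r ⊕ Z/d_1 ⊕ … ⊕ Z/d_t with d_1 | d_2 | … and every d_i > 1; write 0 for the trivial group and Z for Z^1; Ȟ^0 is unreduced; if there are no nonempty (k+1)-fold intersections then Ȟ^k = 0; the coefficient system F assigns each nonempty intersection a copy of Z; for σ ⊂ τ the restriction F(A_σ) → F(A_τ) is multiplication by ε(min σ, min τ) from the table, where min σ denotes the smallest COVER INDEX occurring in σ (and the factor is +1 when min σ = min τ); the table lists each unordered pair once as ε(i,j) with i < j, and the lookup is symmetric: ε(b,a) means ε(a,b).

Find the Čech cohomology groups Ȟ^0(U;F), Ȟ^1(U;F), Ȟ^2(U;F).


nonempty intersections:
  A12={x,c,f} A15={s,v,d} A23={p,e} A34={i,k,l} A45={t}
C dims 5,5; δ0: rk 5, SNF 1^4·2
Ȟ^0: (5−5)−0=0 ⇒ 0
Ȟ^1: (5−0)−5=0 plus torsion [2] ⇒ Z/2
Ȟ^2: (0−0)−0=0 ⇒ 0

Ȟ^0 ≅ 0, Ȟ^1 ≅ Z/2, Ȟ^2 ≅ 0


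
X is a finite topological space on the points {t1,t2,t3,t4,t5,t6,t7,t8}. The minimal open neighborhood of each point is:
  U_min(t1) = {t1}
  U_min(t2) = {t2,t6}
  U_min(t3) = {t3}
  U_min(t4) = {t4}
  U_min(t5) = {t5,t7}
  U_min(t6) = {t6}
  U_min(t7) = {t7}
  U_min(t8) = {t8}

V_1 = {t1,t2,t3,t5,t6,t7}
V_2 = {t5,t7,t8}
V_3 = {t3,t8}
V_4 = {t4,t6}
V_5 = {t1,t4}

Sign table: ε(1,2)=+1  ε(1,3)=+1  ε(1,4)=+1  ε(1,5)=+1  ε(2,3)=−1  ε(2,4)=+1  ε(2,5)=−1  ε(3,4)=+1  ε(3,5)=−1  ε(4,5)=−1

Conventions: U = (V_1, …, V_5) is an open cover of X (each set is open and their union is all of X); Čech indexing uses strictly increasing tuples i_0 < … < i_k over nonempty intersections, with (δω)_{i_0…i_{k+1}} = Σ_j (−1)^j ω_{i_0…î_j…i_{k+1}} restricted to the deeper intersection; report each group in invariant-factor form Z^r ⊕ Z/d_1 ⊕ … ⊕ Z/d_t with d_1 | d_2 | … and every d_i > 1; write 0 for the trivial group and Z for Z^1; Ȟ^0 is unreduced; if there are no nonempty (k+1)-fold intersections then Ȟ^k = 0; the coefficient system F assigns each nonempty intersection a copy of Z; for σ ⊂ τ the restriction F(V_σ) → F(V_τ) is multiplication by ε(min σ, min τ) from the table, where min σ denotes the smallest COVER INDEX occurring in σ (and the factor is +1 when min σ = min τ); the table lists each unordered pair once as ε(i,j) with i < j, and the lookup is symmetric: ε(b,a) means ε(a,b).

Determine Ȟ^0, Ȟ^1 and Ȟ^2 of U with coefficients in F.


nonempty overlaps:
  V12={t5,t7} V13={t3} V14={t6} V15={t1} V23={t8} V45={t4}
C dims 5,6; δ0: rk 5, SNF 1^4·2
degree 0: 5−5−0 = 0 → Ȟ^0 ≅ 0
degree 1: 6−0−5 = 1 plus torsion [2] → Ȟ^1 ≅ Z ⊕ Z/2
degree 2: 0−0−0 = 0 → Ȟ^2 ≅ 0

Ȟ^0(U;F) ≅ 0, Ȟ^1(U;F) ≅ Z ⊕ Z/2 and Ȟ^2(U;F) ≅ 0


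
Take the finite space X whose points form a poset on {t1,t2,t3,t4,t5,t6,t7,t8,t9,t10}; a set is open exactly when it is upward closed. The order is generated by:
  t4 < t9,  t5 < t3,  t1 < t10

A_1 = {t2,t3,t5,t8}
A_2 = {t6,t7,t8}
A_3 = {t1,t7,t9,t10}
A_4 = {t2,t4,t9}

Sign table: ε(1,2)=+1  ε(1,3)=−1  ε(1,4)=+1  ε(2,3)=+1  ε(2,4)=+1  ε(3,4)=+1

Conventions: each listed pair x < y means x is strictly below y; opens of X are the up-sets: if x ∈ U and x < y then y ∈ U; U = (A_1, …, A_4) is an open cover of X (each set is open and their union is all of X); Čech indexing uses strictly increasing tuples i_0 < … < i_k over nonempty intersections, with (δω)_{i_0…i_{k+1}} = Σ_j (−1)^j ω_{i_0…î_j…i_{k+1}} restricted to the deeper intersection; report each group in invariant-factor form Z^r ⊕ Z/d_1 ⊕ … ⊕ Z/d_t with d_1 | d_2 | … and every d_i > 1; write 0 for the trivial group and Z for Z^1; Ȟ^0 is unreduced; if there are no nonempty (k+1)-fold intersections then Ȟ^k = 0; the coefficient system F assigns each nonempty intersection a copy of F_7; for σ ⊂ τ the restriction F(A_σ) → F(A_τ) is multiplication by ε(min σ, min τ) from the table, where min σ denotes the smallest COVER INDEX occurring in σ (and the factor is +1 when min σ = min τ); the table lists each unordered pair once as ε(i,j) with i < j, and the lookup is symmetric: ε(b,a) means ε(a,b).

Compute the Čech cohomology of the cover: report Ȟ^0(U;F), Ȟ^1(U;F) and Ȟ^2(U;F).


Ȟ^0 = Z/7, Ȟ^1 = Z/7, Ȟ^2 = 0

nonempty overlaps:
  A12={t8} A14={t2} A23={t7} A34={t9}
C dims 4,4; δ0: rk_F7 3
degree 0: 4−3−0 = 1 → Ȟ^0 ≅ Z/7
degree 1: 4−0−3 = 1 → Ȟ^1 ≅ Z/7
degree 2: 0−0−0 = 0 → Ȟ^2 ≅ 0


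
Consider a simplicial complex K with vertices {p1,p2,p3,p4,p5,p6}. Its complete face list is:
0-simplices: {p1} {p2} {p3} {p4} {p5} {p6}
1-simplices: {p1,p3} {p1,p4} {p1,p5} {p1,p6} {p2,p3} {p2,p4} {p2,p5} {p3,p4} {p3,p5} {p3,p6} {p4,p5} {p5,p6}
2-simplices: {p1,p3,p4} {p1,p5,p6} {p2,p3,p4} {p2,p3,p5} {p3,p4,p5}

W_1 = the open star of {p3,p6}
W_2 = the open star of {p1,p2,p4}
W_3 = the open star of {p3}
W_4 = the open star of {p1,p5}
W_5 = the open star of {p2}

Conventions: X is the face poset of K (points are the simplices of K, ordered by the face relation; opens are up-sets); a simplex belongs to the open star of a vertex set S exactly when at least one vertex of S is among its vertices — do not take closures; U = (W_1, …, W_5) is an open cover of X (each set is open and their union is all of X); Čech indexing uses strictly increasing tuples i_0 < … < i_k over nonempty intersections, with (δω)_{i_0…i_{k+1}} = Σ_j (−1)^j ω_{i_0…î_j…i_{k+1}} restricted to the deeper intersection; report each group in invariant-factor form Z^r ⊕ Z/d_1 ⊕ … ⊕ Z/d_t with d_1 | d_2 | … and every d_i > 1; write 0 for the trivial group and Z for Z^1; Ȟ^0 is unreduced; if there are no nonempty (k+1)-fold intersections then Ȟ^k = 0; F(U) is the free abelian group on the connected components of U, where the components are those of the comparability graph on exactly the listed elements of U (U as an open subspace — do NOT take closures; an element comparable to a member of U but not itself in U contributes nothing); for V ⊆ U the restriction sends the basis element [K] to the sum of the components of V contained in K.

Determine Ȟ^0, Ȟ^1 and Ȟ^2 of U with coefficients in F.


Ȟ^0 = Z,  Ȟ^1 = Z^2,  Ȟ^2 = 0

nerve simplices:
  W1={{p3},{p6},{p1,p3},{p1,p6},{p2,p3},{p3,p4},{p3,p5},{p3,p6},{p5,p6},{p1,p3,p4},{p1,p5,p6},{p2,p3,p4},{p2,p3,p5},{p3,p4,p5}} W2={{p1},{p2},{p4},{p1,p3},{p1,p4},{p1,p5},{p1,p6},{p2,p3},{p2,p4},{p2,p5},{p3,p4},{p4,p5},{p1,p3,p4},{p1,p5,p6},{p2,p3,p4},{p2,p3,p5},{p3,p4,p5}} W3={{p3},{p1,p3},{p2,p3},{p3,p4},{p3,p5},{p3,p6},{p1,p3,p4},{p2,p3,p4},{p2,p3,p5},{p3,p4,p5}} W4={{p1},{p5},{p1,p3},{p1,p4},{p1,p5},{p1,p6},{p2,p5},{p3,p5},{p4,p5},{p5,p6},{p1,p3,p4},{p1,p5,p6},{p2,p3,p5},{p3,p4,p5}} W5={{p2},{p2,p3},{p2,p4},{p2,p5},{p2,p3,p4},{p2,p3,p5}}
  W12={{p1,p3},{p1,p6},{p2,p3},{p3,p4},{p1,p3,p4},{p1,p5,p6},{p2,p3,p4},{p2,p3,p5},{p3,p4,p5}} W13={{p3},{p1,p3},{p2,p3},{p3,p4},{p3,p5},{p3,p6},{p1,p3,p4},{p2,p3,p4},{p2,p3,p5},{p3,p4,p5}} W14={{p1,p3},{p1,p6},{p3,p5},{p5,p6},{p1,p3,p4},{p1,p5,p6},{p2,p3,p5},{p3,p4,p5}} W15={{p2,p3},{p2,p3,p4},{p2,p3,p5}} W23={{p1,p3},{p2,p3},{p3,p4},{p1,p3,p4},{p2,p3,p4},{p2,p3,p5},{p3,p4,p5}} W24={{p1},{p1,p3},{p1,p4},{p1,p5},{p1,p6},{p2,p5},{p4,p5},{p1,p3,p4},{p1,p5,p6},{p2,p3,p5},{p3,p4,p5}} W25={{p2},{p2,p3},{p2,p4},{p2,p5},{p2,p3,p4},{p2,p3,p5}} W34={{p1,p3},{p3,p5},{p1,p3,p4},{p2,p3,p5},{p3,p4,p5}} W35={{p2,p3},{p2,p3,p4},{p2,p3,p5}} W45={{p2,p5},{p2,p3,p5}}
  W123={{p1,p3},{p2,p3},{p3,p4},{p1,p3,p4},{p2,p3,p4},{p2,p3,p5},{p3,p4,p5}} W124={{p1,p3},{p1,p6},{p1,p3,p4},{p1,p5,p6},{p2,p3,p5},{p3,p4,p5}} W125={{p2,p3},{p2,p3,p4},{p2,p3,p5}} W134={{p1,p3},{p3,p5},{p1,p3,p4},{p2,p3,p5},{p3,p4,p5}} W135={{p2,p3},{p2,p3,p4},{p2,p3,p5}} W145={{p2,p3,p5}} W234={{p1,p3},{p1,p3,p4},{p2,p3,p5},{p3,p4,p5}} W235={{p2,p3},{p2,p3,p4},{p2,p3,p5}} W245={{p2,p5},{p2,p3,p5}} W345={{p2,p3,p5}}
  W1234={{p1,p3},{p1,p3,p4},{p2,p3,p5},{p3,p4,p5}} W1235={{p2,p3},{p2,p3,p4},{p2,p3,p5}} W1245={{p2,p3,p5}} W1345={{p2,p3,p5}} W2345={{p2,p3,p5}}
  W12345={{p2,p3,p5}}
components per intersection:
  W1: {{p3},{p6},{p1,p3},{p1,p6},{p2,p3},{p3,p4},{p3,p5},{p3,p6},{p5,p6},{p1,p3,p4},{p1,p5,p6},{p2,p3,p4},{p2,p3,p5},{p3,p4,p5}}
  W2: {{p1},{p2},{p4},{p1,p3},{p1,p4},{p1,p5},{p1,p6},{p2,p3},{p2,p4},{p2,p5},{p3,p4},{p4,p5},{p1,p3,p4},{p1,p5,p6},{p2,p3,p4},{p2,p3,p5},{p3,p4,p5}}
  W3: {{p3},{p1,p3},{p2,p3},{p3,p4},{p3,p5},{p3,p6},{p1,p3,p4},{p2,p3,p4},{p2,p3,p5},{p3,p4,p5}}
  W4: {{p1},{p5},{p1,p3},{p1,p4},{p1,p5},{p1,p6},{p2,p5},{p3,p5},{p4,p5},{p5,p6},{p1,p3,p4},{p1,p5,p6},{p2,p3,p5},{p3,p4,p5}}
  W5: {{p2},{p2,p3},{p2,p4},{p2,p5},{p2,p3,p4},{p2,p3,p5}}
  W12: {{p1,p3},{p2,p3},{p3,p4},{p1,p3,p4},{p2,p3,p4},{p2,p3,p5},{p3,p4,p5}} {{p1,p6},{p1,p5,p6}}
  W13: {{p3},{p1,p3},{p2,p3},{p3,p4},{p3,p5},{p3,p6},{p1,p3,p4},{p2,p3,p4},{p2,p3,p5},{p3,p4,p5}}
  W14: {{p1,p3},{p1,p3,p4}} {{p1,p6},{p5,p6},{p1,p5,p6}} {{p3,p5},{p2,p3,p5},{p3,p4,p5}}
  W15: {{p2,p3},{p2,p3,p4},{p2,p3,p5}}
  W23: {{p1,p3},{p2,p3},{p3,p4},{p1,p3,p4},{p2,p3,p4},{p2,p3,p5},{p3,p4,p5}}
  W24: {{p1},{p1,p3},{p1,p4},{p1,p5},{p1,p6},{p1,p3,p4},{p1,p5,p6}} {{p2,p5},{p2,p3,p5}} {{p4,p5},{p3,p4,p5}}
  W25: {{p2},{p2,p3},{p2,p4},{p2,p5},{p2,p3,p4},{p2,p3,p5}}
  W34: {{p1,p3},{p1,p3,p4}} {{p3,p5},{p2,p3,p5},{p3,p4,p5}}
  W35: {{p2,p3},{p2,p3,p4},{p2,p3,p5}}
  W45: {{p2,p5},{p2,p3,p5}}
  W123: {{p1,p3},{p2,p3},{p3,p4},{p1,p3,p4},{p2,p3,p4},{p2,p3,p5},{p3,p4,p5}}
  W124: {{p1,p3},{p1,p3,p4}} {{p1,p6},{p1,p5,p6}} {{p2,p3,p5}} {{p3,p4,p5}}
  W125: {{p2,p3},{p2,p3,p4},{p2,p3,p5}}
  W134: {{p1,p3},{p1,p3,p4}} {{p3,p5},{p2,p3,p5},{p3,p4,p5}}
  W135: {{p2,p3},{p2,p3,p4},{p2,p3,p5}}
  W145: {{p2,p3,p5}}
  W234: {{p1,p3},{p1,p3,p4}} {{p2,p3,p5}} {{p3,p4,p5}}
  W235: {{p2,p3},{p2,p3,p4},{p2,p3,p5}}
  W245: {{p2,p5},{p2,p3,p5}}
  W345: {{p2,p3,p5}}
  W1234: {{p1,p3},{p1,p3,p4}} {{p2,p3,p5}} {{p3,p4,p5}}
  W1235: {{p2,p3},{p2,p3,p4},{p2,p3,p5}}
  W1245: {{p2,p3,p5}}
  W1345: {{p2,p3,p5}}
  W2345: {{p2,p3,p5}}
  W12345: {{p2,p3,p5}}
C dims 5,16,16,7; δ0: rk 4, SNF 1^4; δ1: rk 10, SNF 1^10; δ2: rk 6, SNF 1^6
degree 0: 5−4−0 = 1 → Ȟ^0 ≅ Z
degree 1: 16−10−4 = 2 → Ȟ^1 ≅ Z^2
degree 2: 16−6−10 = 0 → Ȟ^2 ≅ 0


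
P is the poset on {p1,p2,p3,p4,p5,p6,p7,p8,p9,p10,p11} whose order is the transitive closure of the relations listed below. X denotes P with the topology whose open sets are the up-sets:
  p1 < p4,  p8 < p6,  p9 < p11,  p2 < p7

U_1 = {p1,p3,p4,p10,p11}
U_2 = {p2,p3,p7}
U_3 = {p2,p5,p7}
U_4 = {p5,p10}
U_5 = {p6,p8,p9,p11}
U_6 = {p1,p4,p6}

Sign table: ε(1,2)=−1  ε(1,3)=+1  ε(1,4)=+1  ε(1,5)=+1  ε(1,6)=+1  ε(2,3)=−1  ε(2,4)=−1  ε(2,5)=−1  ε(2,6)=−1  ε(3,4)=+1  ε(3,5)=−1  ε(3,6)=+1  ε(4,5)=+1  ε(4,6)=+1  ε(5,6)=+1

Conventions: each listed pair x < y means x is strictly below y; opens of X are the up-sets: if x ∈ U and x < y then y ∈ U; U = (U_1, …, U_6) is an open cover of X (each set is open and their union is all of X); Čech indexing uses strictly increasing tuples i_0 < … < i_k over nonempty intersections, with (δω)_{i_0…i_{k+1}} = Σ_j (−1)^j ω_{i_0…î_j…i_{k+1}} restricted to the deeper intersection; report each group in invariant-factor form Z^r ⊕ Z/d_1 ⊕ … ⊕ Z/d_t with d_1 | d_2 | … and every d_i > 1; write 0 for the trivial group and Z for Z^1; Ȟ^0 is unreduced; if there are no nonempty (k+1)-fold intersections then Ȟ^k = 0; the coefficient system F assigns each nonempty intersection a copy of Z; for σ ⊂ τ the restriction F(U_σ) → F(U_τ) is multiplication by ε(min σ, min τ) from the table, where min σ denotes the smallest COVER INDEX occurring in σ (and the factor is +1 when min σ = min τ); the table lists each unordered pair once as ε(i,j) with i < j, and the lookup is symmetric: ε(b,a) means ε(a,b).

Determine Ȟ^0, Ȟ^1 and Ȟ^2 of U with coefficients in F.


Ȟ^0 = Z,  Ȟ^1 = Z^2,  Ȟ^2 = 0

cover nerve:
  U12={p3} U14={p10} U15={p11} U16={p1,p4} U23={p2,p7} U34={p5} U56={p6}
C dims 6,7; δ0: rk 5, SNF 1^5
Ȟ^0: (6−5)−0=1 ⇒ Z
Ȟ^1: (7−0)−5=2 ⇒ Z^2
Ȟ^2: (0−0)−0=0 ⇒ 0


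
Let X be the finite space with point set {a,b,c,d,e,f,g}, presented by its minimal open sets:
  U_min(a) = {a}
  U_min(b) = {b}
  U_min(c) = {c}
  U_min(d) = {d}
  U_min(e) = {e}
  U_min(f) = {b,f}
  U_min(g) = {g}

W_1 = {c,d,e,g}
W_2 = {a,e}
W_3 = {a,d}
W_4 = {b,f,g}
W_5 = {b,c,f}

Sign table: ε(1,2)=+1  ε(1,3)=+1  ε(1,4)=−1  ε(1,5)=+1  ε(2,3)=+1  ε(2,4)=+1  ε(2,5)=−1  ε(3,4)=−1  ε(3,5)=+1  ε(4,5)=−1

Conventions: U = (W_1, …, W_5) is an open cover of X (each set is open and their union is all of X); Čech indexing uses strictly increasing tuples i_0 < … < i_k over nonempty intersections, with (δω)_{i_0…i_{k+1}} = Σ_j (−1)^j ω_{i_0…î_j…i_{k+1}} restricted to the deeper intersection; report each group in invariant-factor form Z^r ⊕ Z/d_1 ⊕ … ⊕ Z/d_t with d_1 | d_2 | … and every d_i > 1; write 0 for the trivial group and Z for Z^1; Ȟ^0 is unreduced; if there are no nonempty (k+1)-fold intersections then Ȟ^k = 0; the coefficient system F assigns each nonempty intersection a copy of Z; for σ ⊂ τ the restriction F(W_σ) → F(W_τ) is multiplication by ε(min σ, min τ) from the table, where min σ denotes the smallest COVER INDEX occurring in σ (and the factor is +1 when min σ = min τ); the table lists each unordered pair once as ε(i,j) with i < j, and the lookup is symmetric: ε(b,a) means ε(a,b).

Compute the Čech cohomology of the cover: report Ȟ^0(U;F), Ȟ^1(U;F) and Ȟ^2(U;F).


cover nerve:
  W12={e} W13={d} W14={g} W15={c} W23={a} W45={b,f}
C dims 5,6; δ0: rk 4, SNF 1^4
Ȟ^0: (5−4)−0=1 ⇒ Z
Ȟ^1: (6−0)−4=2 ⇒ Z^2
Ȟ^2: (0−0)−0=0 ⇒ 0

Ȟ^0 ≅ Z; Ȟ^1 ≅ Z^2; Ȟ^2 ≅ 0


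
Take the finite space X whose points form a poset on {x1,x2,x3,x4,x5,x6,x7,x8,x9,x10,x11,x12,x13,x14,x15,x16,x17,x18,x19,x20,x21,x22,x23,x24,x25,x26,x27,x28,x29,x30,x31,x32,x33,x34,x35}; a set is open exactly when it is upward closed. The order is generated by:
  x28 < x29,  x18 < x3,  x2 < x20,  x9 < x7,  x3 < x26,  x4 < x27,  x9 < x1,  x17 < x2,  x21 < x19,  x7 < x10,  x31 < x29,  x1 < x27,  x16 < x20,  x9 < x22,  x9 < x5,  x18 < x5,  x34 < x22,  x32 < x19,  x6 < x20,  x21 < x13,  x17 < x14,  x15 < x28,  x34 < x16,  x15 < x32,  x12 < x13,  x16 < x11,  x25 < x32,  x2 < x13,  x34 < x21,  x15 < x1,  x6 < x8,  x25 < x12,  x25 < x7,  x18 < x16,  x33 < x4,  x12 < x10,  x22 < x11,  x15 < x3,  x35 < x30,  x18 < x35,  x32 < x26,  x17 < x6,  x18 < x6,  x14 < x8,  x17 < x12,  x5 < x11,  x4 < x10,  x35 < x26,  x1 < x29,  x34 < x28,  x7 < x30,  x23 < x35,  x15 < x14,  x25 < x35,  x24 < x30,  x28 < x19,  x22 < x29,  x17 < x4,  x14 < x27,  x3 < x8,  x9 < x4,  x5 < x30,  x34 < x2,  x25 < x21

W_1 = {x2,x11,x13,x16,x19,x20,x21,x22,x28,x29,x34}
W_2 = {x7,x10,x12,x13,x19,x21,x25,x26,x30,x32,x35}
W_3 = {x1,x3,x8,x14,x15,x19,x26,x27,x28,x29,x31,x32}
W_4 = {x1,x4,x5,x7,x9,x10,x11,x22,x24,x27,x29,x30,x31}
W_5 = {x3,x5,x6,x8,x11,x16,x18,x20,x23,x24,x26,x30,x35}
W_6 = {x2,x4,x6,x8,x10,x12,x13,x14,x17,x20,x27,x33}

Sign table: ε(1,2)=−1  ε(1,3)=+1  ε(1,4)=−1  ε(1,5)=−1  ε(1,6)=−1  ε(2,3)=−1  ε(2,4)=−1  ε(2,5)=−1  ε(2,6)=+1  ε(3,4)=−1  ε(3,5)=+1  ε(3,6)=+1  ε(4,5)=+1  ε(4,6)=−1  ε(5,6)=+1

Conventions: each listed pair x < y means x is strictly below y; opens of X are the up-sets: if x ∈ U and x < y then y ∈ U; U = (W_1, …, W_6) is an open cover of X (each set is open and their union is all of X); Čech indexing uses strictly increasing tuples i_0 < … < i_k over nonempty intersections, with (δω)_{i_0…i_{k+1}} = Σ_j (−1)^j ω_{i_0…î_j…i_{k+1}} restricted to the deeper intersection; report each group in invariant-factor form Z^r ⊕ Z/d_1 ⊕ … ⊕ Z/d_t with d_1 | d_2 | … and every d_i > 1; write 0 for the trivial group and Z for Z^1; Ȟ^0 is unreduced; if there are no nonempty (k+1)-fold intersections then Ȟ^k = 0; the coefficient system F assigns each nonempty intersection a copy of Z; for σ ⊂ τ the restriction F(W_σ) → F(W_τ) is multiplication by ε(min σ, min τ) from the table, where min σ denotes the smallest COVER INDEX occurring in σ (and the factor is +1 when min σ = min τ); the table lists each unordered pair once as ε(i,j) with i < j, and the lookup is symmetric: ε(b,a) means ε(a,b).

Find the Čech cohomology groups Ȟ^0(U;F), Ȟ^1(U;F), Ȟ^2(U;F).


Ȟ^0(U;F) ≅ 0; Ȟ^1(U;F) ≅ Z/2; Ȟ^2(U;F) ≅ Z

nonempty overlaps:
  W12={x13,x19,x21} W13={x19,x28,x29} W14={x11,x22,x29} W15={x11,x16,x20} W16={x2,x13,x20} W23={x19,x26,x32} W24={x7,x10,x30} W25={x26,x30,x35} W26={x10,x12,x13} W34={x1,x27,x29,x31} W35={x3,x8,x26} W36={x8,x14,x27} W45={x5,x11,x24,x30} W46={x4,x10,x27} W56={x6,x8,x20}
  W123={x19} W126={x13} W134={x29} W145={x11} W156={x20} W235={x26} W245={x30} W246={x10} W346={x27} W356={x8}
C dims 6,15,10; δ0: rk 6, SNF 1^5·2; δ1: rk 9, SNF 1^9
degree 0: 6−6−0 = 0 → Ȟ^0 ≅ 0
degree 1: 15−9−6 = 0 plus torsion [2] → Ȟ^1 ≅ Z/2
degree 2: 10−0−9 = 1 → Ȟ^2 ≅ Z


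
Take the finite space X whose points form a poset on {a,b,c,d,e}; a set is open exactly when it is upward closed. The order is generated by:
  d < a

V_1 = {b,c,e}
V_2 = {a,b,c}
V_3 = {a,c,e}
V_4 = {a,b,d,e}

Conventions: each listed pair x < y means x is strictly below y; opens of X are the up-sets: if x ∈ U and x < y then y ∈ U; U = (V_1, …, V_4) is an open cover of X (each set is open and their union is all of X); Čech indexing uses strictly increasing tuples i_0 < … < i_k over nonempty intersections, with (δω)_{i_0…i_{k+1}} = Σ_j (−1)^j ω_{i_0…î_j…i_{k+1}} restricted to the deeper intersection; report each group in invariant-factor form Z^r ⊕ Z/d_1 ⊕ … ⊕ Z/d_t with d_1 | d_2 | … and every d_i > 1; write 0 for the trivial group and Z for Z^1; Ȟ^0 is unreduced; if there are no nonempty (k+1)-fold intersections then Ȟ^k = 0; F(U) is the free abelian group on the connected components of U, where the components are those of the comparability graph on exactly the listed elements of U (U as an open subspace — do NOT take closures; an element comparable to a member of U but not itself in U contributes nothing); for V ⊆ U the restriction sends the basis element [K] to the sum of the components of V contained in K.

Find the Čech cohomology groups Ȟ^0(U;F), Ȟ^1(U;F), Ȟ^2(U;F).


nonempty overlaps:
  V12={b,c} V13={c,e} V14={b,e} V23={a,c} V24={a,b} V34={a,e}
  V123={c} V124={b} V134={e} V234={a}
components per intersection:
  V1: {b} {c} {e}
  V2: {a} {b} {c}
  V3: {a} {c} {e}
  V4: {a,d} {b} {e}
  V12: {b} {c}
  V13: {c} {e}
  V14: {b} {e}
  V23: {a} {c}
  V24: {a} {b}
  V34: {a} {e}
  V123: {c}
  V124: {b}
  V134: {e}
  V234: {a}
C dims 12,12,4; δ0: rk 8, SNF 1^8; δ1: rk 4, SNF 1^4
degree 0: 12−8−0 = 4 → Ȟ^0 ≅ Z^4
degree 1: 12−4−8 = 0 → Ȟ^1 ≅ 0
degree 2: 4−0−4 = 0 → Ȟ^2 ≅ 0

Ȟ^0 ≅ Z^4,  Ȟ^1 ≅ 0,  Ȟ^2 ≅ 0


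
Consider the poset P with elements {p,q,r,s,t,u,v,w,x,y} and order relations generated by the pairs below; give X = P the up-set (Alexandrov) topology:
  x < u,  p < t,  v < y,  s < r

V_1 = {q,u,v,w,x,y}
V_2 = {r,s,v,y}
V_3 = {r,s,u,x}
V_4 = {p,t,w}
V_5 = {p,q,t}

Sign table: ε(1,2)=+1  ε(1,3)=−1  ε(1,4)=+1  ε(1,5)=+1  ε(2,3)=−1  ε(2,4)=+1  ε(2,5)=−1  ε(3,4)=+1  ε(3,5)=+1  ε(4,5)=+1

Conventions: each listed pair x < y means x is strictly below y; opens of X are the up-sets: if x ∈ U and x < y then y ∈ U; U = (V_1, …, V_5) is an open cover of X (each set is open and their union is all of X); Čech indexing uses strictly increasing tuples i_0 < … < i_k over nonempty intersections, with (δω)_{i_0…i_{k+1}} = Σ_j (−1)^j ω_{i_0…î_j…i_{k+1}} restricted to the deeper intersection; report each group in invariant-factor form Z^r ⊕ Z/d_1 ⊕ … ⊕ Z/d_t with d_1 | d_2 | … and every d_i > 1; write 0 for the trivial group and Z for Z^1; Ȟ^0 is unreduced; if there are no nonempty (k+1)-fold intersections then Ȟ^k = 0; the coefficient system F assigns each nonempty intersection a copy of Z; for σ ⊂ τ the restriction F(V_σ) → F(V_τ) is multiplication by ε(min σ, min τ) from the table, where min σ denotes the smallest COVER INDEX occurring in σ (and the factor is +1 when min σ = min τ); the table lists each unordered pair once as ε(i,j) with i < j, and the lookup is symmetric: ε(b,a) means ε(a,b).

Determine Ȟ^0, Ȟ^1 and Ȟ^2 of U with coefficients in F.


Ȟ^0 ≅ Z,  Ȟ^1 ≅ Z^2,  Ȟ^2 ≅ 0

cover nerve:
  V12={v,y} V13={u,x} V14={w} V15={q} V23={r,s} V45={p,t}
C dims 5,6; δ0: rk 4, SNF 1^4
Ȟ^0: (5−4)−0=1 ⇒ Z
Ȟ^1: (6−0)−4=2 ⇒ Z^2
Ȟ^2: (0−0)−0=0 ⇒ 0


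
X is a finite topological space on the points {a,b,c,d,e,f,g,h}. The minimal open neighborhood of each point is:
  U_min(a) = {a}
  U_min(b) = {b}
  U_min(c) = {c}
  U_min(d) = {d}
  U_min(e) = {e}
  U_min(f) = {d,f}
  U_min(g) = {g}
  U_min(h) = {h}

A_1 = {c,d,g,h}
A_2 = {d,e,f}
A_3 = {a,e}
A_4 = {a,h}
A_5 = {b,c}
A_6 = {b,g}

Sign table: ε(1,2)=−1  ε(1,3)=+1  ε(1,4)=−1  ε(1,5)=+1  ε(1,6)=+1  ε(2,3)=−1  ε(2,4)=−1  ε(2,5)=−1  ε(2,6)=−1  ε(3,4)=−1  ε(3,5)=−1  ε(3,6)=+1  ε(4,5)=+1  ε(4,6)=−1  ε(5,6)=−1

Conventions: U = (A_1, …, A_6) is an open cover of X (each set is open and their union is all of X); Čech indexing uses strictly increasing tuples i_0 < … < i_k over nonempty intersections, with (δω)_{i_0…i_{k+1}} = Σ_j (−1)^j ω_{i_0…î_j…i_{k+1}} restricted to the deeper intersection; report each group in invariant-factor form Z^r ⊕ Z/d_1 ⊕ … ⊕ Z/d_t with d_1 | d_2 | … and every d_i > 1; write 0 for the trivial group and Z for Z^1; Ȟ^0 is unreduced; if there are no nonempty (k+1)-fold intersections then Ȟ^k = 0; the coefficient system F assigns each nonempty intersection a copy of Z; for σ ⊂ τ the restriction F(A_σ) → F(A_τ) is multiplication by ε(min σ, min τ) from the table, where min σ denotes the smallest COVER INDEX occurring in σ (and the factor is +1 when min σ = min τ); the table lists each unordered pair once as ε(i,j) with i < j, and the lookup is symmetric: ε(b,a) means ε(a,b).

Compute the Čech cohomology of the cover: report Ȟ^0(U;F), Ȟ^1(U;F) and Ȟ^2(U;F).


nonempty overlaps:
  A12={d} A14={h} A15={c} A16={g} A23={e} A34={a} A56={b}
C dims 6,7; δ0: rk 6, SNF 1^5·2
degree 0: 6−6−0 = 0 → Ȟ^0 ≅ 0
degree 1: 7−0−6 = 1 plus torsion [2] → Ȟ^1 ≅ Z ⊕ Z/2
degree 2: 0−0−0 = 0 → Ȟ^2 ≅ 0

Ȟ^0 ≅ 0,  Ȟ^1 ≅ Z ⊕ Z/2,  Ȟ^2 ≅ 0


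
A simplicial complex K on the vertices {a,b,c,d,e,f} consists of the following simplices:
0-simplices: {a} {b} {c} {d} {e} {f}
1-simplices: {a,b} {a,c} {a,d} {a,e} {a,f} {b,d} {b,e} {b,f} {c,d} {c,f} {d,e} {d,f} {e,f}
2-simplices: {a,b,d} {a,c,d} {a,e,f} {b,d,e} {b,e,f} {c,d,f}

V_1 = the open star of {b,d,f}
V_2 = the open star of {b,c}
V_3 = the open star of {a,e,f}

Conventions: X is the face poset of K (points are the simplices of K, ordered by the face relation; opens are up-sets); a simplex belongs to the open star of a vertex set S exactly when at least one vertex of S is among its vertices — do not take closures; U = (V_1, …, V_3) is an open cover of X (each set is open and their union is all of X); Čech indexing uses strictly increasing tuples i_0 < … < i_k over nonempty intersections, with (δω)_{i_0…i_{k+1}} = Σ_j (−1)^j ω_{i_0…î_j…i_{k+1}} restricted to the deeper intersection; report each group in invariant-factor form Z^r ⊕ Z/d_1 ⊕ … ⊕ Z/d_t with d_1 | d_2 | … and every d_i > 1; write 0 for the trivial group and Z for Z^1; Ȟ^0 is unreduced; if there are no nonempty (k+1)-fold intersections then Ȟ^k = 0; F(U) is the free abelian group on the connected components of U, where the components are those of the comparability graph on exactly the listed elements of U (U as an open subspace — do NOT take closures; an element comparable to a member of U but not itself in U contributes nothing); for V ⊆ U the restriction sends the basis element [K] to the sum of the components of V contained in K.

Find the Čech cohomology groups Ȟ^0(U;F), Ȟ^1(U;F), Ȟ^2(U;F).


cover nerve:
  V1={{b},{d},{f},{a,b},{a,d},{a,f},{b,d},{b,e},{b,f},{c,d},{c,f},{d,e},{d,f},{e,f},{a,b,d},{a,c,d},{a,e,f},{b,d,e},{b,e,f},{c,d,f}} V2={{b},{c},{a,b},{a,c},{b,d},{b,e},{b,f},{c,d},{c,f},{a,b,d},{a,c,d},{b,d,e},{b,e,f},{c,d,f}} V3={{a},{e},{f},{a,b},{a,c},{a,d},{a,e},{a,f},{b,e},{b,f},{c,f},{d,e},{d,f},{e,f},{a,b,d},{a,c,d},{a,e,f},{b,d,e},{b,e,f},{c,d,f}}
  V12={{b},{a,b},{b,d},{b,e},{b,f},{c,d},{c,f},{a,b,d},{a,c,d},{b,d,e},{b,e,f},{c,d,f}} V13={{f},{a,b},{a,d},{a,f},{b,e},{b,f},{c,f},{d,e},{d,f},{e,f},{a,b,d},{a,c,d},{a,e,f},{b,d,e},{b,e,f},{c,d,f}} V23={{a,b},{a,c},{b,e},{b,f},{c,f},{a,b,d},{a,c,d},{b,d,e},{b,e,f},{c,d,f}}
  V123={{a,b},{b,e},{b,f},{c,f},{a,b,d},{a,c,d},{b,d,e},{b,e,f},{c,d,f}}
components per intersection:
  V1: {{b},{d},{f},{a,b},{a,d},{a,f},{b,d},{b,e},{b,f},{c,d},{c,f},{d,e},{d,f},{e,f},{a,b,d},{a,c,d},{a,e,f},{b,d,e},{b,e,f},{c,d,f}}
  V2: {{b},{a,b},{b,d},{b,e},{b,f},{a,b,d},{b,d,e},{b,e,f}} {{c},{a,c},{c,d},{c,f},{a,c,d},{c,d,f}}
  V3: {{a},{e},{f},{a,b},{a,c},{a,d},{a,e},{a,f},{b,e},{b,f},{c,f},{d,e},{d,f},{e,f},{a,b,d},{a,c,d},{a,e,f},{b,d,e},{b,e,f},{c,d,f}}
  V12: {{b},{a,b},{b,d},{b,e},{b,f},{a,b,d},{b,d,e},{b,e,f}} {{c,d},{c,f},{a,c,d},{c,d,f}}
  V13: {{f},{a,f},{b,e},{b,f},{c,f},{d,e},{d,f},{e,f},{a,e,f},{b,d,e},{b,e,f},{c,d,f}} {{a,b},{a,d},{a,b,d},{a,c,d}}
  V23: {{a,b},{a,b,d}} {{a,c},{a,c,d}} {{b,e},{b,f},{b,d,e},{b,e,f}} {{c,f},{c,d,f}}
  V123: {{a,b},{a,b,d}} {{b,e},{b,f},{b,d,e},{b,e,f}} {{c,f},{c,d,f}} {{a,c,d}}
C dims 4,8,4; δ0: rk 3, SNF 1^3; δ1: rk 4, SNF 1^4
Ȟ^0: (4−3)−0=1 ⇒ Z
Ȟ^1: (8−4)−3=1 ⇒ Z
Ȟ^2: (4−0)−4=0 ⇒ 0

Ȟ^0 = Z, Ȟ^1 = Z and Ȟ^2 = 0


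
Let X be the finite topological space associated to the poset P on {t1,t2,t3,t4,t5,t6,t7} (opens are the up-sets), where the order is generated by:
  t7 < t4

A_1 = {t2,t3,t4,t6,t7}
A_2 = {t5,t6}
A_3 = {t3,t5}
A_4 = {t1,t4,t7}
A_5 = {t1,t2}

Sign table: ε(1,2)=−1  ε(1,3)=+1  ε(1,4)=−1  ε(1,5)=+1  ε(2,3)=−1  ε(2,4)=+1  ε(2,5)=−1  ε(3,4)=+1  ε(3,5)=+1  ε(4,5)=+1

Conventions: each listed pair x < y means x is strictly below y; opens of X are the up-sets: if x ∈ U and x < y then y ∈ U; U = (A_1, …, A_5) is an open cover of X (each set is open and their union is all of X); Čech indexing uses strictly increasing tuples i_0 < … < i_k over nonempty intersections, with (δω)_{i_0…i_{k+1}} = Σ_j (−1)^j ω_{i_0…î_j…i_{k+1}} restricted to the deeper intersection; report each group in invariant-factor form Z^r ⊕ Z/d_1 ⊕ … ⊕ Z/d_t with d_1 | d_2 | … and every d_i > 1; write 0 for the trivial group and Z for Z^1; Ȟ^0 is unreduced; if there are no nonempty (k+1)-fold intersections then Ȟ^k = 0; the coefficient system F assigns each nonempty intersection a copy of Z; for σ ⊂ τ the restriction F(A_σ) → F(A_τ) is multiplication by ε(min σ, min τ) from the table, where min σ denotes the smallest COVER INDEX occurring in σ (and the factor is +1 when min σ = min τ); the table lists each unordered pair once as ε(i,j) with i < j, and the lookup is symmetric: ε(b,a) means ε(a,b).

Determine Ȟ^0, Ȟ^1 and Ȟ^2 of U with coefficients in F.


Ȟ^0 ≅ 0; Ȟ^1 ≅ Z ⊕ Z/2; Ȟ^2 ≅ 0

nerve simplices:
  A12={t6} A13={t3} A14={t4,t7} A15={t2} A23={t5} A45={t1}
C dims 5,6; δ0: rk 5, SNF 1^4·2
degree 0: 5−5−0 = 0 → Ȟ^0 ≅ 0
degree 1: 6−0−5 = 1 plus torsion [2] → Ȟ^1 ≅ Z ⊕ Z/2
degree 2: 0−0−0 = 0 → Ȟ^2 ≅ 0


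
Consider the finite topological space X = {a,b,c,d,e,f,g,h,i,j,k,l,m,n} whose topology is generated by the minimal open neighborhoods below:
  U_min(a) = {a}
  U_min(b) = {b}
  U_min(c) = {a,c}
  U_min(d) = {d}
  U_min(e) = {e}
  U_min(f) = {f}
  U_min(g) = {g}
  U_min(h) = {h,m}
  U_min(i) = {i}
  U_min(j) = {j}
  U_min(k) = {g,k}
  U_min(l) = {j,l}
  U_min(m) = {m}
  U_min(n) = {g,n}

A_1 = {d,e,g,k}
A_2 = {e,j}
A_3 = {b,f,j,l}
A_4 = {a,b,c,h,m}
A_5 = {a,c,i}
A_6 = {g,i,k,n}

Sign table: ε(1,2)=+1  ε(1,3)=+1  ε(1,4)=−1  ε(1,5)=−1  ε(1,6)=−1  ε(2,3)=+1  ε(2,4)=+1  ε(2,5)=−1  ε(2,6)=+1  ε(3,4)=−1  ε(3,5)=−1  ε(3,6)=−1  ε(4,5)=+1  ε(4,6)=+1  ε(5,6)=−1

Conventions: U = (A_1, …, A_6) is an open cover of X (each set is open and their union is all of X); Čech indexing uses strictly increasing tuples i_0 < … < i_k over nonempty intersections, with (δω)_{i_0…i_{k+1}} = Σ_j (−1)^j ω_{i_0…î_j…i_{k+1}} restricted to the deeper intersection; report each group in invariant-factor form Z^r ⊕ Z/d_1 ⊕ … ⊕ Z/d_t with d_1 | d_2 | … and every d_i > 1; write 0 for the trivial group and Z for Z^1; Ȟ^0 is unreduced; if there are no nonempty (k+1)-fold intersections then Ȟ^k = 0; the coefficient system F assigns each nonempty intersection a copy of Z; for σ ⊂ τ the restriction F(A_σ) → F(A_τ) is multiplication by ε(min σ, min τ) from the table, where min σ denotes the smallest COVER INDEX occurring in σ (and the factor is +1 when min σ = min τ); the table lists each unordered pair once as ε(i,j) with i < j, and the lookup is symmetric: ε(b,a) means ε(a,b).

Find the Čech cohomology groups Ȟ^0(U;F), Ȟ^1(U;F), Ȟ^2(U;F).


nonempty overlaps:
  A12={e} A16={g,k} A23={j} A34={b} A45={a,c} A56={i}
C dims 6,6; δ0: rk 6, SNF 1^5·2
degree 0: 6−6−0 = 0 → Ȟ^0 ≅ 0
degree 1: 6−0−6 = 0 plus torsion [2] → Ȟ^1 ≅ Z/2
degree 2: 0−0−0 = 0 → Ȟ^2 ≅ 0

Ȟ^0(U;F) ≅ 0,  Ȟ^1(U;F) ≅ Z/2,  Ȟ^2(U;F) ≅ 0


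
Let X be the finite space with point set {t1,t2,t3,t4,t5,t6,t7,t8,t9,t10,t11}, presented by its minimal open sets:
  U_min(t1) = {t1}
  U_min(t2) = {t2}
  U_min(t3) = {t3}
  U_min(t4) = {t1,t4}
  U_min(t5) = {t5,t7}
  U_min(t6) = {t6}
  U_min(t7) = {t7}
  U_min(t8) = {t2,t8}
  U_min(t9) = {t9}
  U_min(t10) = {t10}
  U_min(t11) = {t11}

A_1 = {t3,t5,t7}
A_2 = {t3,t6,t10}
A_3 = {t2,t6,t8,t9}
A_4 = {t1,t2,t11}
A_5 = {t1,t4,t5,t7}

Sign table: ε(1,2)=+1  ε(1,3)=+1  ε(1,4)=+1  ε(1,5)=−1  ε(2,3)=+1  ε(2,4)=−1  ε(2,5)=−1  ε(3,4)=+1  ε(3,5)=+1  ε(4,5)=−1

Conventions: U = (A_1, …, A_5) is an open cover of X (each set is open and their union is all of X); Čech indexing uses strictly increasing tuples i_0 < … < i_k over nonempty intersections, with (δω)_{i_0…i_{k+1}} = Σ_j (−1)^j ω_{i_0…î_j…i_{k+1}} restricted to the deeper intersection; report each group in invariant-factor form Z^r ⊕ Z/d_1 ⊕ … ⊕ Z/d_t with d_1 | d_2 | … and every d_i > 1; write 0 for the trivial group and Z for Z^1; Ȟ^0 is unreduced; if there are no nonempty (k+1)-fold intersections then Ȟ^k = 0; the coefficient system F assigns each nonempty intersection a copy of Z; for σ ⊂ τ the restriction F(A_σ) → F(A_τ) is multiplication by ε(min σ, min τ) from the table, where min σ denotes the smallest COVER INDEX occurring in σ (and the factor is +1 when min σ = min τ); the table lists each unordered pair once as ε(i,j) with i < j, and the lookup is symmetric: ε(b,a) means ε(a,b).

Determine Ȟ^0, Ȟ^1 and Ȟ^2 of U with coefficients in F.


Ȟ^0 ≅ Z, Ȟ^1 ≅ Z and Ȟ^2 ≅ 0

intersection data:
  A12={t3} A15={t5,t7} A23={t6} A34={t2} A45={t1}
C dims 5,5; δ0: rk 4, SNF 1^4
Ȟ^0 = (5 − 4) − 0 = 1, so Ȟ^0 ≅ Z
Ȟ^1 = (5 − 0) − 4 = 1, so Ȟ^1 ≅ Z
Ȟ^2 = (0 − 0) − 0 = 0, so Ȟ^2 ≅ 0


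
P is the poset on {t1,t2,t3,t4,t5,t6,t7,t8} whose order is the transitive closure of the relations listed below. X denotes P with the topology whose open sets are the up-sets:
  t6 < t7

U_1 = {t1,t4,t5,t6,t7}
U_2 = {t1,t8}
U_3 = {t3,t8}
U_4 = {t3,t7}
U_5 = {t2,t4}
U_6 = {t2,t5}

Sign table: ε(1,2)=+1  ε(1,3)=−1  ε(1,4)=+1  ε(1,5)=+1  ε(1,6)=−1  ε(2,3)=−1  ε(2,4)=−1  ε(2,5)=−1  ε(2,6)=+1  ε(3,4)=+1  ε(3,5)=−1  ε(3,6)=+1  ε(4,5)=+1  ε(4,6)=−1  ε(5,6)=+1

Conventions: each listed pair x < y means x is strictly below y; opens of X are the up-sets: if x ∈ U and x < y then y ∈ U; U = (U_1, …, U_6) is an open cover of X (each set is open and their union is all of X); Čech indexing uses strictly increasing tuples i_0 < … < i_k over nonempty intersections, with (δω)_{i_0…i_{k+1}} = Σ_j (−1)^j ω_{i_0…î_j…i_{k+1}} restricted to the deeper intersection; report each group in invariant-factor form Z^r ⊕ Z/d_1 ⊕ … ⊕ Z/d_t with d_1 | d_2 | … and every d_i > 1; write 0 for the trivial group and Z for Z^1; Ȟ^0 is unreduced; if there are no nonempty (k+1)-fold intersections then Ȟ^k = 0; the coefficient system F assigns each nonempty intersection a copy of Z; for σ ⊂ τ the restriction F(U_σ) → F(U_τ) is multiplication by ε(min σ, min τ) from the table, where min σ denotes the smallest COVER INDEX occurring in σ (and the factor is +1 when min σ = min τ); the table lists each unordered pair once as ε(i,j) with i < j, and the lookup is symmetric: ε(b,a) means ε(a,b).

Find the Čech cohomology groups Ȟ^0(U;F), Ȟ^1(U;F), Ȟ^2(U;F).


Ȟ^0(U;F) ≅ 0,  Ȟ^1(U;F) ≅ Z ⊕ Z/2,  Ȟ^2(U;F) ≅ 0

cover nerve:
  U12={t1} U14={t7} U15={t4} U16={t5} U23={t8} U34={t3} U56={t2}
C dims 6,7; δ0: rk 6, SNF 1^5·2
Ȟ^0: (6−6)−0=0 ⇒ 0
Ȟ^1: (7−0)−6=1 plus torsion [2] ⇒ Z ⊕ Z/2
Ȟ^2: (0−0)−0=0 ⇒ 0


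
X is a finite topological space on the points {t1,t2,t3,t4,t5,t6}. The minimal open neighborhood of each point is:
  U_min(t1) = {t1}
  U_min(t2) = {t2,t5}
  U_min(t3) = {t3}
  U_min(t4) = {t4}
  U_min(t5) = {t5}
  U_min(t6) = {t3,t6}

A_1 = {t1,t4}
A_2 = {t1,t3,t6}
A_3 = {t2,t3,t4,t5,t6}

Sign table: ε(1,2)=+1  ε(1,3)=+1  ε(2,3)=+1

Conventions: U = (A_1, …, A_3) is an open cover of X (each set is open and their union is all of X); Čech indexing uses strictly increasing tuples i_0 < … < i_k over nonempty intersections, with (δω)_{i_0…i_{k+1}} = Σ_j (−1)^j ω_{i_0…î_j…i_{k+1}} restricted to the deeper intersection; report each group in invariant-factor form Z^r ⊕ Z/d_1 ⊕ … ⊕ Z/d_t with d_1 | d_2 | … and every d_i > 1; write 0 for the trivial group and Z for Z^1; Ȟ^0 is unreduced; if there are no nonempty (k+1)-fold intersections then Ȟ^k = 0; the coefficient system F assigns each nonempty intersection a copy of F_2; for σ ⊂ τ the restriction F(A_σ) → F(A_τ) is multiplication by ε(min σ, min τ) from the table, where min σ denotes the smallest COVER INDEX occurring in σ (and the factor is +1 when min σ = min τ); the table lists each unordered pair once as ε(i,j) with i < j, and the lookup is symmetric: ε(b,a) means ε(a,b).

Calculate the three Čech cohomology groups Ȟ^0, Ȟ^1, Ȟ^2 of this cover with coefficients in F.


nerve of the cover:
  A12={t1} A13={t4} A23={t3,t6}
C dims 3,3; δ0: rk_F2 2
Ȟ^0 = (3 − 2) − 0 = 1, so Ȟ^0 ≅ Z/2
Ȟ^1 = (3 − 0) − 2 = 1, so Ȟ^1 ≅ Z/2
Ȟ^2 = (0 − 0) − 0 = 0, so Ȟ^2 ≅ 0

Ȟ^0 ≅ Z/2,  Ȟ^1 ≅ Z/2,  Ȟ^2 ≅ 0


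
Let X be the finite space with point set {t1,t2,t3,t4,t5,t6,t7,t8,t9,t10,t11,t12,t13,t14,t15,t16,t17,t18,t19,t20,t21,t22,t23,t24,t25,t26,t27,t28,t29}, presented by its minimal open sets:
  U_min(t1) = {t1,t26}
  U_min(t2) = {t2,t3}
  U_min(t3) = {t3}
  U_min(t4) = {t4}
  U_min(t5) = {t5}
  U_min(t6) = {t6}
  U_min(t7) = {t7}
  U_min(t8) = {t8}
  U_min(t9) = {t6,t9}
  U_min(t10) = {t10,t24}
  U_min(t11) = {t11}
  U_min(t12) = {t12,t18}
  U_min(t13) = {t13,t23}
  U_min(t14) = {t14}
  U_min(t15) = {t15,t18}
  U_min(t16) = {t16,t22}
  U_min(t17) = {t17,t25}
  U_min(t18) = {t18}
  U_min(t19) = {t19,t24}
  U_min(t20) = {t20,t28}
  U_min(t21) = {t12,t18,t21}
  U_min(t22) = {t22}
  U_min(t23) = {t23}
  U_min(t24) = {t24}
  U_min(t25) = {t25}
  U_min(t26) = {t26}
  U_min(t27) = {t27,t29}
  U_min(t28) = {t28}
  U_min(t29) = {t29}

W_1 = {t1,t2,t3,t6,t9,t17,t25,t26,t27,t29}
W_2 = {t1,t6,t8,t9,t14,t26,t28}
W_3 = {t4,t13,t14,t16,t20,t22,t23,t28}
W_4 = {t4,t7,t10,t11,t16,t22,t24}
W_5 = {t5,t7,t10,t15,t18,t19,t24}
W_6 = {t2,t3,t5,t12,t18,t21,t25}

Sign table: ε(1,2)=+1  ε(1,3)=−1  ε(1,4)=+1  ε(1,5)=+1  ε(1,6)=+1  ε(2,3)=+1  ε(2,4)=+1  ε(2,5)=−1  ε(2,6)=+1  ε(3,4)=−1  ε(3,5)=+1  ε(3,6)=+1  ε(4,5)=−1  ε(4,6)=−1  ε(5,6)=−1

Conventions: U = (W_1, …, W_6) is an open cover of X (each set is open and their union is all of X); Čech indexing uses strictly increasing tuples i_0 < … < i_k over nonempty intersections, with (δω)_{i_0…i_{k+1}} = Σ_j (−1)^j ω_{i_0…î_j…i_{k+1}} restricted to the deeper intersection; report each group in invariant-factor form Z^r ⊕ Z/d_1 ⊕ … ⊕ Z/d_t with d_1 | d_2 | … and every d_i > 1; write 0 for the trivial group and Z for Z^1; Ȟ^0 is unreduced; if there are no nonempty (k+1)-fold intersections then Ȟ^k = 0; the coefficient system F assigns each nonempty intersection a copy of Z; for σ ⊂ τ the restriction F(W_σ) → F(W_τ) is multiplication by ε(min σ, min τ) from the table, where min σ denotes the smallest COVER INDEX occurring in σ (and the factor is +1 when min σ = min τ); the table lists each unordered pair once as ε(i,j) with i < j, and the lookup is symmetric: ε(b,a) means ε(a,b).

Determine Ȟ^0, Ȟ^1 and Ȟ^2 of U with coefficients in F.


nonempty intersections:
  W12={t1,t6,t9,t26} W16={t2,t3,t25} W23={t14,t28} W34={t4,t16,t22} W45={t7,t10,t24} W56={t5,t18}
C dims 6,6; δ0: rk 6, SNF 1^5·2
Ȟ^0: (6−6)−0=0 ⇒ 0
Ȟ^1: (6−0)−6=0 plus torsion [2] ⇒ Z/2
Ȟ^2: (0−0)−0=0 ⇒ 0

Ȟ^0 = 0,  Ȟ^1 = Z/2,  Ȟ^2 = 0
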